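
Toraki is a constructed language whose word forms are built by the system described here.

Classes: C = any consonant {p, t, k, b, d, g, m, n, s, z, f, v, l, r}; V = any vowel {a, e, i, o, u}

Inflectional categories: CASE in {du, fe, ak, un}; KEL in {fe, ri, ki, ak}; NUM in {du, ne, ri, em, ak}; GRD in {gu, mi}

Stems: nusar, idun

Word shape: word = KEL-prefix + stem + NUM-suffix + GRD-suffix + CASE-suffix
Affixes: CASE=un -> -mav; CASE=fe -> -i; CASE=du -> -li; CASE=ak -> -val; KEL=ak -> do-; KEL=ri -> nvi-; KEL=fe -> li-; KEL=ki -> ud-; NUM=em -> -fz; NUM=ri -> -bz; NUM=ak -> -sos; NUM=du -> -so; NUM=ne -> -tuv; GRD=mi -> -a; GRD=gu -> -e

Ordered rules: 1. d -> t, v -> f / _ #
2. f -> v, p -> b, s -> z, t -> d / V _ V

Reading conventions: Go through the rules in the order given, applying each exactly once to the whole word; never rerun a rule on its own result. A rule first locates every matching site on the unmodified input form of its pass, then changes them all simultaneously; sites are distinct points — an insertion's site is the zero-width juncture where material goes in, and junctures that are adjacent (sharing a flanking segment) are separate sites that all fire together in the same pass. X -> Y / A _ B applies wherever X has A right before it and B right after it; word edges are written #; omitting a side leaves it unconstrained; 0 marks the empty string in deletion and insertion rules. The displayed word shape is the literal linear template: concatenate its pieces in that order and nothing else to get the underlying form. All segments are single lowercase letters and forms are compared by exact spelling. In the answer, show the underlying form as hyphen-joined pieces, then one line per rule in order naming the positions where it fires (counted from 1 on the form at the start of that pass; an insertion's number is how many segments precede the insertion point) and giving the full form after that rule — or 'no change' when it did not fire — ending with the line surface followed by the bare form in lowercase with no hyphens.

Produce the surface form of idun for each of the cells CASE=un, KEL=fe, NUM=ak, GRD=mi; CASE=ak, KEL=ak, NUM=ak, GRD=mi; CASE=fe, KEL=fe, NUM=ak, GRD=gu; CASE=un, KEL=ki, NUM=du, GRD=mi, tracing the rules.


cell CASE=un, KEL=fe, NUM=ak, GRD=mi:
underlying: li-idun-sos-a-mav
1. d -> t, v -> f / _ #: fires at position(s) 13: liidunsosamaf
2. f -> v, p -> b, s -> z, t -> d / V _ V: fires at position(s) 9: liidunsozamaf
surface: liidunsozamaf

cell CASE=ak, KEL=ak, NUM=ak, GRD=mi:
underlying: do-idun-sos-a-val
1. d -> t, v -> f / _ #: no change
2. f -> v, p -> b, s -> z, t -> d / V _ V: fires at position(s) 9: doidunsozaval
surface: doidunsozaval

cell CASE=fe, KEL=fe, NUM=ak, GRD=gu:
underlying: li-idun-sos-e-i
1. d -> t, v -> f / _ #: no change
2. f -> v, p -> b, s -> z, t -> d / V _ V: fires at position(s) 9: liidunsozei
surface: liidunsozei

cell CASE=un, KEL=ki, NUM=du, GRD=mi:
underlying: ud-idun-so-a-mav
1. d -> t, v -> f / _ #: fires at position(s) 12: udidunsoamaf
2. f -> v, p -> b, s -> z, t -> d / V _ V: no change
surface: udidunsoamaf


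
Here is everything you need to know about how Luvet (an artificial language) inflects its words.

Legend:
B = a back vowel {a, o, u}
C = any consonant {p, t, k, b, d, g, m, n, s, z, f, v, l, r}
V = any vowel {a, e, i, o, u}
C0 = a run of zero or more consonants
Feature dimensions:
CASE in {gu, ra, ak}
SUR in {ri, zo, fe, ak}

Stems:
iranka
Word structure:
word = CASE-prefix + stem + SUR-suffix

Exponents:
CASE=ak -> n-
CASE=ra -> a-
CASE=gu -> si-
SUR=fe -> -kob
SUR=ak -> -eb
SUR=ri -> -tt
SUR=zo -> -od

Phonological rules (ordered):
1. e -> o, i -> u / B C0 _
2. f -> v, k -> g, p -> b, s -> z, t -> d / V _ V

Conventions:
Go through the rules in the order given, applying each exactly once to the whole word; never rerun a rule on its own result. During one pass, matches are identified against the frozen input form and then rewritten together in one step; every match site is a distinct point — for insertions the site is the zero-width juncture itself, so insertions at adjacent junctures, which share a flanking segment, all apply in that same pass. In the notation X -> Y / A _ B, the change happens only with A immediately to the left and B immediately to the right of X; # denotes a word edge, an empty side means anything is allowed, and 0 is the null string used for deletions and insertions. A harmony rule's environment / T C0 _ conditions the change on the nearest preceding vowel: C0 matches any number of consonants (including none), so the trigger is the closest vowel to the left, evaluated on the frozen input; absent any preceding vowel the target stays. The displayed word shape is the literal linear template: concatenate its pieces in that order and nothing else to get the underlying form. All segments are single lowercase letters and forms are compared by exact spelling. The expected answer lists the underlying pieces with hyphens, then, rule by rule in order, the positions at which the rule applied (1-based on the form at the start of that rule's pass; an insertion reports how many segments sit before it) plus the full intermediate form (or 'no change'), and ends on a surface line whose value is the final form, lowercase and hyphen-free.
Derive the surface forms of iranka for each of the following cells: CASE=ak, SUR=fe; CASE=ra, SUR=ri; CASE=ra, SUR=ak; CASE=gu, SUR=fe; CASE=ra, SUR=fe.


cell CASE=ak, SUR=fe:
underlying: n-iranka-kob
1. e -> o, i -> u / B C0 _: no change
2. f -> v, k -> g, p -> b, s -> z, t -> d / V _ V: fires at position(s) 8: nirankagob
surface: nirankagob

cell CASE=ra, SUR=ri:
underlying: a-iranka-tt
1. e -> o, i -> u / B C0 _: fires at position(s) 2: aurankatt
2. f -> v, k -> g, p -> b, s -> z, t -> d / V _ V: no change
surface: aurankatt

cell CASE=ra, SUR=ak:
underlying: a-iranka-eb
1. e -> o, i -> u / B C0 _: fires at position(s) 2, 8: aurankaob
2. f -> v, k -> g, p -> b, s -> z, t -> d / V _ V: no change
surface: aurankaob

cell CASE=gu, SUR=fe:
underlying: si-iranka-kob
1. e -> o, i -> u / B C0 _: no change
2. f -> v, k -> g, p -> b, s -> z, t -> d / V _ V: fires at position(s) 9: siirankagob
surface: siirankagob

cell CASE=ra, SUR=fe:
underlying: a-iranka-kob
1. e -> o, i -> u / B C0 _: fires at position(s) 2: aurankakob
2. f -> v, k -> g, p -> b, s -> z, t -> d / V _ V: fires at position(s) 8: aurankagob
surface: aurankagob


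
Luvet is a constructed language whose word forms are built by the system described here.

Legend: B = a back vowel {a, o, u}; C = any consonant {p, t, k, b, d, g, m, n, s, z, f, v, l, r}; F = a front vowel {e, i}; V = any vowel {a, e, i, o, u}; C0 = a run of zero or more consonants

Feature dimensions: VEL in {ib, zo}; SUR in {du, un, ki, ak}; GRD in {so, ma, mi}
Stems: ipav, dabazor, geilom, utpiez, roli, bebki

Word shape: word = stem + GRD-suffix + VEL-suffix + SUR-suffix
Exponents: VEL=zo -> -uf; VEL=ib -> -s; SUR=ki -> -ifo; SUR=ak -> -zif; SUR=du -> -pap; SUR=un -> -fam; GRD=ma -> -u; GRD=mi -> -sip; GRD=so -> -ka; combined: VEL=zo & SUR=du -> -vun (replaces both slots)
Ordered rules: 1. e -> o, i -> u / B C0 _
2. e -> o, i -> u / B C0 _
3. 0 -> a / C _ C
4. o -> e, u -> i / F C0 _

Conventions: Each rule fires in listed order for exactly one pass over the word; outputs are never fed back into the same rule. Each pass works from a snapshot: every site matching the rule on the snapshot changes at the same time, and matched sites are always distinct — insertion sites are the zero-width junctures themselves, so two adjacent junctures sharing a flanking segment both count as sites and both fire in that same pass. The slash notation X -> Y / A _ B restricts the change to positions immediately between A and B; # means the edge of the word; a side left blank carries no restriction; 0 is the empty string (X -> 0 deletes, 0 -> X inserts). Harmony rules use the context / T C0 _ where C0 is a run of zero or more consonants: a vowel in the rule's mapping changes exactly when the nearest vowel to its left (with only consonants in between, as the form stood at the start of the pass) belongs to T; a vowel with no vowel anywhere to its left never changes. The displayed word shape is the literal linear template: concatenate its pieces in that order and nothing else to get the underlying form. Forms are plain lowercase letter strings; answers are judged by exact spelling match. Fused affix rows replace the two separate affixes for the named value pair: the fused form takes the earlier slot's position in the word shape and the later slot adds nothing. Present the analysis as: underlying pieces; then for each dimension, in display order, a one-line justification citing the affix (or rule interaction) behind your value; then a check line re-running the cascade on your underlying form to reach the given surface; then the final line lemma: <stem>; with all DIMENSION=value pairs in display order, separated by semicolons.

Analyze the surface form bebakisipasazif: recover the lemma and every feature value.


underlying: bebki-sip-s-zif
VEL=ib - signalled by the affix -s
SUR=ak - signalled by the affix -zif
GRD=mi - signalled by the affix -sip
check: bebkisipszif -> bebkisipszif -> bebkisipszif -> bebakisipasazif -> bebakisipasazif
lemma: bebki; VEL=ib; SUR=ak; GRD=mi


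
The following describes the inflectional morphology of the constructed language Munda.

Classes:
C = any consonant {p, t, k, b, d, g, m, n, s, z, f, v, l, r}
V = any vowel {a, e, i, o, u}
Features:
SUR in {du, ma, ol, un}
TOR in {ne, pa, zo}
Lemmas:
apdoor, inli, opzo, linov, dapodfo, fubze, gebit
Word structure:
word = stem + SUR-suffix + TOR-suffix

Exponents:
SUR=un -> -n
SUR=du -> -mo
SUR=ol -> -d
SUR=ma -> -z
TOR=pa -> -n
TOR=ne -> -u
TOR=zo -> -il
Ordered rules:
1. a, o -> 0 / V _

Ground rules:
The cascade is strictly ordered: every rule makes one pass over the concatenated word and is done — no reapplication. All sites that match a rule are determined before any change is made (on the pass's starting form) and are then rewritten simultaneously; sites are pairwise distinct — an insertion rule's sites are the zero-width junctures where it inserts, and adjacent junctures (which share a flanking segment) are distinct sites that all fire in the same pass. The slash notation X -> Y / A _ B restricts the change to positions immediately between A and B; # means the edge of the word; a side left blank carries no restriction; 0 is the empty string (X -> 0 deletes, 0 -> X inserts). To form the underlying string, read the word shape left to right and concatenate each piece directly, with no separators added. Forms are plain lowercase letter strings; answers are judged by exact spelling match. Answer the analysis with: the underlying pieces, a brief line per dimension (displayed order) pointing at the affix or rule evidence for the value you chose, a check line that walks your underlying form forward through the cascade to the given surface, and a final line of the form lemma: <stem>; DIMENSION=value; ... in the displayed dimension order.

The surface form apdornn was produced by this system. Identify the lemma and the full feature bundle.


underlying: apdoor-n-n
SUR=un - signalled by the affix -n
TOR=pa - signalled by the affix -n
check: apdoornn -> apdornn
lemma: apdoor; SUR=un; TOR=pa


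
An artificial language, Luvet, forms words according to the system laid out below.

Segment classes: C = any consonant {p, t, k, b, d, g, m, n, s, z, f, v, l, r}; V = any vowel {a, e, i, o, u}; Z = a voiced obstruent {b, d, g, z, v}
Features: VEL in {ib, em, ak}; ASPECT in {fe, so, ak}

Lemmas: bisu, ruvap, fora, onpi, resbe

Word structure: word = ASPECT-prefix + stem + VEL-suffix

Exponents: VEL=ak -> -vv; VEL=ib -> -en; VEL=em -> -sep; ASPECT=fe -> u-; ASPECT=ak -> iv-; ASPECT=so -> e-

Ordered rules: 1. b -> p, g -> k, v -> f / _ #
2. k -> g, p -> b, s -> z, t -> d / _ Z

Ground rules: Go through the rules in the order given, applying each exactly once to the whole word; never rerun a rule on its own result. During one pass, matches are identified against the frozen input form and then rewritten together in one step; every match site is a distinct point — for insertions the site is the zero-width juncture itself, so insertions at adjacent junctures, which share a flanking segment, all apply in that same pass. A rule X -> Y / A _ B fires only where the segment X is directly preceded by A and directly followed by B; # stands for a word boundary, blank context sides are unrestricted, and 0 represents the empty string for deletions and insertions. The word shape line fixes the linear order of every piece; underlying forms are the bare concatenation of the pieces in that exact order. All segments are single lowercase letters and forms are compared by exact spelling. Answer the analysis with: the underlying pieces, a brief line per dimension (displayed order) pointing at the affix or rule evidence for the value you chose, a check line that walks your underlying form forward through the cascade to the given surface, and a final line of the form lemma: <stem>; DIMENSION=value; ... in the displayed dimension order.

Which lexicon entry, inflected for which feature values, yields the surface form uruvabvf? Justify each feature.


underlying: u-ruvap-vv
VEL=ak - signalled by the affix -vv
ASPECT=fe - signalled by the affix u-
check: uruvapvv -> uruvapvf -> uruvabvf
lemma: ruvap; VEL=ak; ASPECT=fe


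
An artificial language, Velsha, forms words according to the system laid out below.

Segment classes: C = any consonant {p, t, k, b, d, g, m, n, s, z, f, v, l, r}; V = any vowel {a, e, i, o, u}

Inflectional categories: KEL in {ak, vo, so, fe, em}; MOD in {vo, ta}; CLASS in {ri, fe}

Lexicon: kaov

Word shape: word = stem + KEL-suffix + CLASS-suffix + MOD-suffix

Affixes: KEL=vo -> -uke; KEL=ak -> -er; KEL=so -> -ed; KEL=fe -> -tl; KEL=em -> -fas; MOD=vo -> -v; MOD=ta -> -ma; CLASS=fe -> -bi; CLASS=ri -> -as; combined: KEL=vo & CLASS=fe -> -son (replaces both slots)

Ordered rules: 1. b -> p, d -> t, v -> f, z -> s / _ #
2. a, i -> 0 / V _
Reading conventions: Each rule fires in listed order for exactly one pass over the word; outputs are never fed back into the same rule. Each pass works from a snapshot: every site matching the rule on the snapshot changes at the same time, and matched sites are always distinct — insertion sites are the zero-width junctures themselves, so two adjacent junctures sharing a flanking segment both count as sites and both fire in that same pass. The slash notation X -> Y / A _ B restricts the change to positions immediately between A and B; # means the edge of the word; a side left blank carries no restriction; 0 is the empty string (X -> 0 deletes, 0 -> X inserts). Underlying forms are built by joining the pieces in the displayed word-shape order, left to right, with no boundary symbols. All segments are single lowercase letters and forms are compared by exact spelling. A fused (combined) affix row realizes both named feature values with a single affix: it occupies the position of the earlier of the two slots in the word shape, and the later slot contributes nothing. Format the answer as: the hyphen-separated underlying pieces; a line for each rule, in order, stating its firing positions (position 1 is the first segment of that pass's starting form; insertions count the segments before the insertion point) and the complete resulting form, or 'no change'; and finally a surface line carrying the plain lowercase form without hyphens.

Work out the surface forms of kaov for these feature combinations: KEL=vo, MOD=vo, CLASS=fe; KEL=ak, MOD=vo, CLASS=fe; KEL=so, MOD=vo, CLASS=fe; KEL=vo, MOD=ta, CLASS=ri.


cell KEL=vo, MOD=vo, CLASS=fe:
underlying: kaov-son-v
1. b -> p, d -> t, v -> f, z -> s / _ #: fires at position(s) 8: kaovsonf
2. a, i -> 0 / V _: no change
surface: kaovsonf

cell KEL=ak, MOD=vo, CLASS=fe:
underlying: kaov-er-bi-v
1. b -> p, d -> t, v -> f, z -> s / _ #: fires at position(s) 9: kaoverbif
2. a, i -> 0 / V _: no change
surface: kaoverbif

cell KEL=so, MOD=vo, CLASS=fe:
underlying: kaov-ed-bi-v
1. b -> p, d -> t, v -> f, z -> s / _ #: fires at position(s) 9: kaovedbif
2. a, i -> 0 / V _: no change
surface: kaovedbif

cell KEL=vo, MOD=ta, CLASS=ri:
underlying: kaov-uke-as-ma
1. b -> p, d -> t, v -> f, z -> s / _ #: no change
2. a, i -> 0 / V _: fires at position(s) 8: kaovukesma
surface: kaovukesma


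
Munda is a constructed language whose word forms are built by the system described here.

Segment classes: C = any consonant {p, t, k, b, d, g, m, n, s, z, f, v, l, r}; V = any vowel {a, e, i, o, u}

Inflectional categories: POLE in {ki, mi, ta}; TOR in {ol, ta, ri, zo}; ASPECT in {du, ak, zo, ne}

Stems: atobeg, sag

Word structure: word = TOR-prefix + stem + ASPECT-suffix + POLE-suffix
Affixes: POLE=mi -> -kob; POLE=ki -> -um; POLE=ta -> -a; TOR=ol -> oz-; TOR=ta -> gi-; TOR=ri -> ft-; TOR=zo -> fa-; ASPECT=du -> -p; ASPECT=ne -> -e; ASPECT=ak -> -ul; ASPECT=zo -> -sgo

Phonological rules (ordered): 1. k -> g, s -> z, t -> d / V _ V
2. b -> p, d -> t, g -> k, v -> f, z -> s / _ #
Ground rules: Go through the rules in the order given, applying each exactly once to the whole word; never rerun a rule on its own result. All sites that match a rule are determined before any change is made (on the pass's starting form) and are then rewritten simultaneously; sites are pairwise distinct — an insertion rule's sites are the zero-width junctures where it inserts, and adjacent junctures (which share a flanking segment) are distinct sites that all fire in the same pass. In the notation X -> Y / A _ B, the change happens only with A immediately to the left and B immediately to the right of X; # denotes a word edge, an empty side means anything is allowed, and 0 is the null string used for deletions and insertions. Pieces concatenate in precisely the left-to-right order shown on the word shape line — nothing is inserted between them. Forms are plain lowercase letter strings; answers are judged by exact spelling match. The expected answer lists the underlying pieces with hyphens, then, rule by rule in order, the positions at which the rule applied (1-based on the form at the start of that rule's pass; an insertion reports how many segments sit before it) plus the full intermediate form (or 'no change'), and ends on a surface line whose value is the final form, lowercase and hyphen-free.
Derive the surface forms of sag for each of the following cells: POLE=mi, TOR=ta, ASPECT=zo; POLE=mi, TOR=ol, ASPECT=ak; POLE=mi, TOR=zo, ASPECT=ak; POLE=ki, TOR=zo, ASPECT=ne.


cell POLE=mi, TOR=ta, ASPECT=zo:
underlying: gi-sag-sgo-kob
1. k -> g, s -> z, t -> d / V _ V: fires at position(s) 3, 9: gizagsgogob
2. b -> p, d -> t, g -> k, v -> f, z -> s / _ #: fires at position(s) 11: gizagsgogop
surface: gizagsgogop

cell POLE=mi, TOR=ol, ASPECT=ak:
underlying: oz-sag-ul-kob
1. k -> g, s -> z, t -> d / V _ V: no change
2. b -> p, d -> t, g -> k, v -> f, z -> s / _ #: fires at position(s) 10: ozsagulkop
surface: ozsagulkop

cell POLE=mi, TOR=zo, ASPECT=ak:
underlying: fa-sag-ul-kob
1. k -> g, s -> z, t -> d / V _ V: fires at position(s) 3: fazagulkob
2. b -> p, d -> t, g -> k, v -> f, z -> s / _ #: fires at position(s) 10: fazagulkop
surface: fazagulkop

cell POLE=ki, TOR=zo, ASPECT=ne:
underlying: fa-sag-e-um
1. k -> g, s -> z, t -> d / V _ V: fires at position(s) 3: fazageum
2. b -> p, d -> t, g -> k, v -> f, z -> s / _ #: no change
surface: fazageum


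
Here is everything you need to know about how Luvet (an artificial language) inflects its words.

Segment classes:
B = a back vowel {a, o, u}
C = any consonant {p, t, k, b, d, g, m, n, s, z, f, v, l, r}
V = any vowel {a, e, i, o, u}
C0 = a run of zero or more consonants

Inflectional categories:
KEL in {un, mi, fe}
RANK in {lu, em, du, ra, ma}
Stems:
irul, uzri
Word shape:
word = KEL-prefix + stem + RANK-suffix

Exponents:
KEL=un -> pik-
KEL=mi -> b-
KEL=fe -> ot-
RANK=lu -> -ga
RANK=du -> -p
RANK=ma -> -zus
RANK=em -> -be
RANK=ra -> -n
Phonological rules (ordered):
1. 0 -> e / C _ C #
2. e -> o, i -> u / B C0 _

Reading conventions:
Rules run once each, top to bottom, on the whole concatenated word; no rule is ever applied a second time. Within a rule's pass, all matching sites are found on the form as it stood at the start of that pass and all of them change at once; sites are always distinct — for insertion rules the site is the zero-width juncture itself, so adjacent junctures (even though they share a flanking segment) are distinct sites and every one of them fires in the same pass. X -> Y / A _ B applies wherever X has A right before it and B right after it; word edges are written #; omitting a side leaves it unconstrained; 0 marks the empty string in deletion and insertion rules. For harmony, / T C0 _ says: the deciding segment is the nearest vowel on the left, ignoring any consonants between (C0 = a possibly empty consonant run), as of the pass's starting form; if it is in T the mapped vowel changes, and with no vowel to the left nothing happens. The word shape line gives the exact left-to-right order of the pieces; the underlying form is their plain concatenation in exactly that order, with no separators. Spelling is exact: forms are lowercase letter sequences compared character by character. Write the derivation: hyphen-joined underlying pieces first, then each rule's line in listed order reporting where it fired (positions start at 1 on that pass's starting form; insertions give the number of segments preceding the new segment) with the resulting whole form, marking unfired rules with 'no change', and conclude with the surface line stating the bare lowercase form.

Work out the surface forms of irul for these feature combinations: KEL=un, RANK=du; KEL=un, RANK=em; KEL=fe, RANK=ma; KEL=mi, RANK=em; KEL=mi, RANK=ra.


cell KEL=un, RANK=du:
underlying: pik-irul-p
1. 0 -> e / C _ C #: inserts after position(s) 7: pikirulep
2. e -> o, i -> u / B C0 _: fires at position(s) 8: pikirulop
surface: pikirulop

cell KEL=un, RANK=em:
underlying: pik-irul-be
1. 0 -> e / C _ C #: no change
2. e -> o, i -> u / B C0 _: fires at position(s) 9: pikirulbo
surface: pikirulbo

cell KEL=fe, RANK=ma:
underlying: ot-irul-zus
1. 0 -> e / C _ C #: no change
2. e -> o, i -> u / B C0 _: fires at position(s) 3: oturulzus
surface: oturulzus

cell KEL=mi, RANK=em:
underlying: b-irul-be
1. 0 -> e / C _ C #: no change
2. e -> o, i -> u / B C0 _: fires at position(s) 7: birulbo
surface: birulbo

cell KEL=mi, RANK=ra:
underlying: b-irul-n
1. 0 -> e / C _ C #: inserts after position(s) 5: birulen
2. e -> o, i -> u / B C0 _: fires at position(s) 6: birulon
surface: birulon


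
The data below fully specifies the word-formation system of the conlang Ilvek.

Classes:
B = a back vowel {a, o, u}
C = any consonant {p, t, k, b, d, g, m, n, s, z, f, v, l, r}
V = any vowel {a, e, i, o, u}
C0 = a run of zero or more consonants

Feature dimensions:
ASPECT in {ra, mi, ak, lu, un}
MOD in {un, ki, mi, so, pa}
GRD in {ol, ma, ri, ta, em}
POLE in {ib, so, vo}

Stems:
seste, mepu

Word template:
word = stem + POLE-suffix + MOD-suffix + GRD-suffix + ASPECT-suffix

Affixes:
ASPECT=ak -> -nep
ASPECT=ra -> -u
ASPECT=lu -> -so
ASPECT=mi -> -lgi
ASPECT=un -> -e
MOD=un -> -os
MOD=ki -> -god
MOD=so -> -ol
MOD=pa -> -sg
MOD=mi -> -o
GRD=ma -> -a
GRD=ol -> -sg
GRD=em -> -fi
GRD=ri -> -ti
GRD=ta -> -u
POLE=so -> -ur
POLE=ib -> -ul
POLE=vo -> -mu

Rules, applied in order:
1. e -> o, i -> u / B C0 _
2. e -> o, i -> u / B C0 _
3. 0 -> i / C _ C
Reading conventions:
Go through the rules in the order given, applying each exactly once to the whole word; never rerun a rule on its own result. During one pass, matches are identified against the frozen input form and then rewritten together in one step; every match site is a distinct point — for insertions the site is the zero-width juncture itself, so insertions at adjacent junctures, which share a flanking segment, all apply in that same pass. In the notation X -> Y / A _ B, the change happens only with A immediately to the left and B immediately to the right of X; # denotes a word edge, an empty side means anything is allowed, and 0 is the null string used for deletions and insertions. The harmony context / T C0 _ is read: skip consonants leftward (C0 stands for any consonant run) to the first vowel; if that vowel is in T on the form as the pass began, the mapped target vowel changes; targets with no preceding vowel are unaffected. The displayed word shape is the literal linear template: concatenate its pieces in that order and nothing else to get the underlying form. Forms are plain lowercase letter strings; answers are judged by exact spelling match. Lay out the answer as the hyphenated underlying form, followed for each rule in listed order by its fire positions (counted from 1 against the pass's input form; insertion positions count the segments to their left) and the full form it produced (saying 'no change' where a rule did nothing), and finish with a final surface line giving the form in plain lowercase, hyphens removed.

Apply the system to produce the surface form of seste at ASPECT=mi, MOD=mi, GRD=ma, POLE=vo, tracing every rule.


underlying: seste-mu-o-a-lgi
1. e -> o, i -> u / B C0 _: fires at position(s) 12: sestemuoalgu
2. e -> o, i -> u / B C0 _: no change
3. 0 -> i / C _ C: inserts after position(s) 3, 10: sesitemuoaligu
surface: sesitemuoaligu


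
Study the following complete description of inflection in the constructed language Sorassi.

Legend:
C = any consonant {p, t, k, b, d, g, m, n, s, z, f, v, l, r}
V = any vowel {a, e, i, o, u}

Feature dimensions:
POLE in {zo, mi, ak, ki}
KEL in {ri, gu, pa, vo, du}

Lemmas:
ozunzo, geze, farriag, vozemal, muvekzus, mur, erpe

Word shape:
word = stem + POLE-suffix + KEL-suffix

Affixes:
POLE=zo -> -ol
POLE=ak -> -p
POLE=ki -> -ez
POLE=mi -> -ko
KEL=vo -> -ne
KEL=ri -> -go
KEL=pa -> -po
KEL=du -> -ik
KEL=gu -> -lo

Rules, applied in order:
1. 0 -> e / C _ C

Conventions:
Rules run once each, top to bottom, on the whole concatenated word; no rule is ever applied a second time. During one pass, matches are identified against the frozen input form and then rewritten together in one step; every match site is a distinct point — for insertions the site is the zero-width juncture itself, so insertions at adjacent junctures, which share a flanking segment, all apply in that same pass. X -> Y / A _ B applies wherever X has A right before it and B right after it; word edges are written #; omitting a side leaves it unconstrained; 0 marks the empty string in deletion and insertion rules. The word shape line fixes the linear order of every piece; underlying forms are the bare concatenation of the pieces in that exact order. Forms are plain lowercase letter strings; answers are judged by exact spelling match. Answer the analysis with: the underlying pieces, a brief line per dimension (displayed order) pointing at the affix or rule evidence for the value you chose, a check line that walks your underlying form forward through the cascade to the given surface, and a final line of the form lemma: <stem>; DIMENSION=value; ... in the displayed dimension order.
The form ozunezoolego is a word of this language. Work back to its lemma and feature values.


underlying: ozunzo-ol-go
POLE=zo - signalled by the affix -ol
KEL=ri - signalled by the affix -go
check: ozunzoolgo -> ozunezoolego
lemma: ozunzo; POLE=zo; KEL=ri


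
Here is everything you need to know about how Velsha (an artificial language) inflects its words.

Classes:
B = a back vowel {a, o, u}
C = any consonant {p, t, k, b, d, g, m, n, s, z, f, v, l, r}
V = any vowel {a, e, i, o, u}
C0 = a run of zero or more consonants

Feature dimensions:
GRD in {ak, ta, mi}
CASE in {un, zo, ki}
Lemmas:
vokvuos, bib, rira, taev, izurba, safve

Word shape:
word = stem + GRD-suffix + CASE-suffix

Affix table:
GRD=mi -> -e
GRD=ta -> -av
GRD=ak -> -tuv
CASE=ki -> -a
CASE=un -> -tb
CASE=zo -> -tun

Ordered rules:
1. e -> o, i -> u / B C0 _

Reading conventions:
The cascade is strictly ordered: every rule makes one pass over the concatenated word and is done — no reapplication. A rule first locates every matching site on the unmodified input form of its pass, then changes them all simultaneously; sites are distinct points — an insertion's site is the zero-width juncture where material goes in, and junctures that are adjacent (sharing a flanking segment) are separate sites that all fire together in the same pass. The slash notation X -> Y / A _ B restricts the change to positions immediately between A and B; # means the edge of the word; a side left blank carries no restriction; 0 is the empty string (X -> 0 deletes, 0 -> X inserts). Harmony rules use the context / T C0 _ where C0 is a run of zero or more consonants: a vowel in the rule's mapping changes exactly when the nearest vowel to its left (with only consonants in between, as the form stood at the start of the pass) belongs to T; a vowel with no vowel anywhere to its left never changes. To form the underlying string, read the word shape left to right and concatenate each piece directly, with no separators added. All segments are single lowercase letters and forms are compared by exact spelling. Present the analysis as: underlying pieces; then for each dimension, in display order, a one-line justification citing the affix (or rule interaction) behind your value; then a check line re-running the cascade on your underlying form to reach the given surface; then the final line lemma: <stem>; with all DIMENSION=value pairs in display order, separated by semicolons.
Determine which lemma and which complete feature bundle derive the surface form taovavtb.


underlying: taev-av-tb
GRD=ta - signalled by the affix -av
CASE=un - signalled by the affix -tb
check: taevavtb -> taovavtb
lemma: taev; GRD=ta; CASE=un


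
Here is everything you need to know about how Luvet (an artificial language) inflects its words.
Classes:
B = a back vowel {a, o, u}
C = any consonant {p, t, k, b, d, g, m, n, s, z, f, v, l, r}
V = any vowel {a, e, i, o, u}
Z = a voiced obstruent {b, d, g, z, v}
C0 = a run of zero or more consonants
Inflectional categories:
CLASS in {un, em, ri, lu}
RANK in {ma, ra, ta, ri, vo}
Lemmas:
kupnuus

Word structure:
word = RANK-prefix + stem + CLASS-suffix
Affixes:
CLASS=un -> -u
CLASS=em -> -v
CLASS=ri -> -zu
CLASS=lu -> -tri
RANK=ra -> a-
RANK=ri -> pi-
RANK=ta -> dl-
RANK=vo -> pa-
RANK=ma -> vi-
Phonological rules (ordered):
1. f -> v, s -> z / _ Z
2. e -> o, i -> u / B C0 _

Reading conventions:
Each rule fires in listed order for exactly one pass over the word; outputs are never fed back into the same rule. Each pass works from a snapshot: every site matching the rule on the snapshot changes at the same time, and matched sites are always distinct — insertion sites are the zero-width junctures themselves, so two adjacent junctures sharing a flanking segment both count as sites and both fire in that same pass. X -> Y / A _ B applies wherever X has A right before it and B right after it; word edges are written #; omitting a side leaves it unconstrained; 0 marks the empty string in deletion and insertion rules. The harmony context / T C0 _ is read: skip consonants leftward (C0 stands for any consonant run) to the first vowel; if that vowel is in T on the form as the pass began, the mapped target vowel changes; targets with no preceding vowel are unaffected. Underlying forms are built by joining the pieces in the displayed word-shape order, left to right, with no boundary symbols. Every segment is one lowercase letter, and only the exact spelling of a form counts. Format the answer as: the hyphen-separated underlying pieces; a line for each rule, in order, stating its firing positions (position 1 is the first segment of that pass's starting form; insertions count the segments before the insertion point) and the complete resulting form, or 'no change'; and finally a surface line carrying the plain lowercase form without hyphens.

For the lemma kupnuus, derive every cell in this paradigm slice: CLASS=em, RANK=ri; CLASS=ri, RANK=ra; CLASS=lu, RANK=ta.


cell CLASS=em, RANK=ri:
underlying: pi-kupnuus-v
1. f -> v, s -> z / _ Z: fires at position(s) 9: pikupnuuzv
2. e -> o, i -> u / B C0 _: no change
surface: pikupnuuzv

cell CLASS=ri, RANK=ra:
underlying: a-kupnuus-zu
1. f -> v, s -> z / _ Z: fires at position(s) 8: akupnuuzzu
2. e -> o, i -> u / B C0 _: no change
surface: akupnuuzzu

cell CLASS=lu, RANK=ta:
underlying: dl-kupnuus-tri
1. f -> v, s -> z / _ Z: no change
2. e -> o, i -> u / B C0 _: fires at position(s) 12: dlkupnuustru
surface: dlkupnuustru


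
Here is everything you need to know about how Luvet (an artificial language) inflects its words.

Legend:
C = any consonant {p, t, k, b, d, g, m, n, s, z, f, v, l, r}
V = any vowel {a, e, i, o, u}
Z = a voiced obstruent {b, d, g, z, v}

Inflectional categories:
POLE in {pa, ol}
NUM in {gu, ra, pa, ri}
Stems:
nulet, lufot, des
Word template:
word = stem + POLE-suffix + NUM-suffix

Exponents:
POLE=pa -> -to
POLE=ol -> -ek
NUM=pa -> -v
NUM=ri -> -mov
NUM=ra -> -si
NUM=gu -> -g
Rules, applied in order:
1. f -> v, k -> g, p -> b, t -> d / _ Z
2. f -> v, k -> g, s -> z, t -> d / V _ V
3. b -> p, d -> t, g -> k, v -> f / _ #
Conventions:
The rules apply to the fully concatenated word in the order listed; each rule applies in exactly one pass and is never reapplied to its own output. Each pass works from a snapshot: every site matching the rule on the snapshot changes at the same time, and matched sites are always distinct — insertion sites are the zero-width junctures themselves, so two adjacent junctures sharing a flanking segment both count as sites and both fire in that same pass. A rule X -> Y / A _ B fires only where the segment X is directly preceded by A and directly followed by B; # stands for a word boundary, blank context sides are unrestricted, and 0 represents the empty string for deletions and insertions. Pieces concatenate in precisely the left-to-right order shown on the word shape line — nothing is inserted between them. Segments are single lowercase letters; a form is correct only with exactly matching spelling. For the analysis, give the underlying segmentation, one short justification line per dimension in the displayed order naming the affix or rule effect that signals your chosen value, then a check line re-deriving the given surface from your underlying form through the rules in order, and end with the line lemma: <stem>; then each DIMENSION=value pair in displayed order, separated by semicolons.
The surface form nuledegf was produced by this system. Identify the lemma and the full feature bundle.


underlying: nulet-ek-v
POLE=ol - signalled by the affix -ek
NUM=pa - signalled by the affix -v
check: nuletekv -> nuletegv -> nuledegv -> nuledegf
lemma: nulet; POLE=ol; NUM=pa


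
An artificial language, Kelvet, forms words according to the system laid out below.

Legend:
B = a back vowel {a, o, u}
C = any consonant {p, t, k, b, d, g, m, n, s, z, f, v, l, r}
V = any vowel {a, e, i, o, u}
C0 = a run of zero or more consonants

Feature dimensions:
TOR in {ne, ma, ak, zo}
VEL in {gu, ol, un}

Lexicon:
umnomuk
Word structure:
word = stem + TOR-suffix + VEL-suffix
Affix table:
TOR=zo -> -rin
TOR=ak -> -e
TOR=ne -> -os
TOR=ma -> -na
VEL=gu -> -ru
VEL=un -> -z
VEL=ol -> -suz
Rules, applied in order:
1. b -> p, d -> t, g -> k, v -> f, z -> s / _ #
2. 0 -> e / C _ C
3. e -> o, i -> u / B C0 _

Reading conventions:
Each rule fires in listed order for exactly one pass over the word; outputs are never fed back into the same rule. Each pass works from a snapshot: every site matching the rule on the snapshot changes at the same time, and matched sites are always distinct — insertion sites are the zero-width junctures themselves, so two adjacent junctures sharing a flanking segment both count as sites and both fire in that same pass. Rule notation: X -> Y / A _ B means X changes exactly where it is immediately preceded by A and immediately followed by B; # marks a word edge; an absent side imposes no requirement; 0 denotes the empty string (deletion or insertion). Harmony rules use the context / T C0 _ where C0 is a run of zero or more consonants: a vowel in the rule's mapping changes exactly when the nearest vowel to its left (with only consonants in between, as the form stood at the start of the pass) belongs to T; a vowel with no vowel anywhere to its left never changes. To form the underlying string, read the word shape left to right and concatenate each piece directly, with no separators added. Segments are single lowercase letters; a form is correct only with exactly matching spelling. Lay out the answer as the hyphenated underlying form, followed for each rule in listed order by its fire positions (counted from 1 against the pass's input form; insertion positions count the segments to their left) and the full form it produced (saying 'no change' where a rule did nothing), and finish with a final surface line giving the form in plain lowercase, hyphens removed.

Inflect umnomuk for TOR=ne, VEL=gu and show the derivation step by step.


underlying: umnomuk-os-ru
1. b -> p, d -> t, g -> k, v -> f, z -> s / _ #: no change
2. 0 -> e / C _ C: inserts after position(s) 2, 9: umenomukoseru
3. e -> o, i -> u / B C0 _: fires at position(s) 3, 11: umonomukosoru
surface: umonomukosoru


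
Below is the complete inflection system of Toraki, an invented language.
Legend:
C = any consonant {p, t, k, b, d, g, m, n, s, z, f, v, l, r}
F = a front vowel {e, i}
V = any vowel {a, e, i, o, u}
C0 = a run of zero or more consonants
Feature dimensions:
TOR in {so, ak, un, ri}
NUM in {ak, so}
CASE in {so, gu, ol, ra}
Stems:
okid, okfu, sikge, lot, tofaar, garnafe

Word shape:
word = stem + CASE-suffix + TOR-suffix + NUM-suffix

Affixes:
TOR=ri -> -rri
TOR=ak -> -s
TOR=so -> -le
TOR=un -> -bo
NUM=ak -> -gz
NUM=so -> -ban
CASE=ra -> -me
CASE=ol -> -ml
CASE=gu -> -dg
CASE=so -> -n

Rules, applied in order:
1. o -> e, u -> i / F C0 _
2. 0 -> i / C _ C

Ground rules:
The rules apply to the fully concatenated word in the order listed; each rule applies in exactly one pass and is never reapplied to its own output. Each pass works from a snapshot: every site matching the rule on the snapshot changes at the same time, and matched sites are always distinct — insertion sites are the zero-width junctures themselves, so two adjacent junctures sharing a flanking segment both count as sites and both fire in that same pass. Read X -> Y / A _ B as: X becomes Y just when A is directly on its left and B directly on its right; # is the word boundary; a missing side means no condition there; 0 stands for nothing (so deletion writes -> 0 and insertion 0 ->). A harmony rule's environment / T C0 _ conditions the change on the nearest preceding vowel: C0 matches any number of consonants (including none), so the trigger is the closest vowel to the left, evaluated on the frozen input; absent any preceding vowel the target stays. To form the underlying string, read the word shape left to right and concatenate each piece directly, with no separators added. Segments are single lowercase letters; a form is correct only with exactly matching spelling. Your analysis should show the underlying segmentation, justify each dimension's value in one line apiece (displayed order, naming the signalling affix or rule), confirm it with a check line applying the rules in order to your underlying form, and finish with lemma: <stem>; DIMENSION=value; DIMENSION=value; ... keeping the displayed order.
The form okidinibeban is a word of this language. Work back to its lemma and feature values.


underlying: okid-n-bo-ban
TOR=un - signalled by the affix -bo
NUM=so - signalled by the affix -ban
CASE=so - signalled by the affix -n
check: okidnboban -> okidnbeban -> okidinibeban
lemma: okid; TOR=un; NUM=so; CASE=so


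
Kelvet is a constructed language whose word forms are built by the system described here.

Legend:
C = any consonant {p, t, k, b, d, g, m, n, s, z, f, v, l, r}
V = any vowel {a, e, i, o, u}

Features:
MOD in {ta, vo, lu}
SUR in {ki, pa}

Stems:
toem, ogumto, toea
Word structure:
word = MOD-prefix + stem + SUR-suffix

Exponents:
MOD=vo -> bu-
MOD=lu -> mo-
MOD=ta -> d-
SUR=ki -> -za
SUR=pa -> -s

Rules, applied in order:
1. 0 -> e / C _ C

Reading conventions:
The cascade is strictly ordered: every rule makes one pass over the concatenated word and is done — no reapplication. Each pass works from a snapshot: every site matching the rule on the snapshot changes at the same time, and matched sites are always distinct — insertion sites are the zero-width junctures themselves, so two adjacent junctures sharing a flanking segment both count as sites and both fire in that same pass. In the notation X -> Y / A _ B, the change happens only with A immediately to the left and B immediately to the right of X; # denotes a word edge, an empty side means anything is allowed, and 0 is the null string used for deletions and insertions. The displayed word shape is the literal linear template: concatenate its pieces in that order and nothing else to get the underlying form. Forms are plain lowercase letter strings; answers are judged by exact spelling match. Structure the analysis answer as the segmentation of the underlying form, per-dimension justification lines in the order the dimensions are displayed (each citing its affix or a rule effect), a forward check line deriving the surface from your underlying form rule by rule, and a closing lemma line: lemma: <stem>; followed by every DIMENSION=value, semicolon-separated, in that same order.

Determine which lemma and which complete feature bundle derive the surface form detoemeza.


underlying: d-toem-za
MOD=ta - signalled by the affix d-
SUR=ki - signalled by the affix -za
check: dtoemza -> detoemeza
lemma: toem; MOD=ta; SUR=ki
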